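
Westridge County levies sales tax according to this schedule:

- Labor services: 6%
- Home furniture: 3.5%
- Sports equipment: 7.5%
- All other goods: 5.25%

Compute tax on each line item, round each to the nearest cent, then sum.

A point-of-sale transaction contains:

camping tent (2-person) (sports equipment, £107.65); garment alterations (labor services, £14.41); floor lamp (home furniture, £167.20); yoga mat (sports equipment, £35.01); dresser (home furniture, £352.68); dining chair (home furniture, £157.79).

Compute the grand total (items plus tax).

£870.01

Camping tent (2-person) £107.65: sports equipment → 7.5% → £8.07
Garment alterations £14.41: labor services → 6% → £0.86
Floor lamp £167.20: home furniture → 3.5% → £5.85
Yoga mat £35.01: sports equipment → 7.5% → £2.63
Dresser £352.68: home furniture → 3.5% → £12.34
Dining chair £157.79: home furniture → 3.5% → £5.52
Subtotal = £834.74; tax = £35.27; total due = £870.01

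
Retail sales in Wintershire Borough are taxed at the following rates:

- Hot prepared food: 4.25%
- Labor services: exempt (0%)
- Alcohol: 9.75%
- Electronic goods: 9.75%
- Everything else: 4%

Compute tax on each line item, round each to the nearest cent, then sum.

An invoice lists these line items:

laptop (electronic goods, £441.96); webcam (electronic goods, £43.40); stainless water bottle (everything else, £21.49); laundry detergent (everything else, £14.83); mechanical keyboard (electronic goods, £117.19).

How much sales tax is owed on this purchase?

£60.20

Laptop £441.96: electronic goods → 9.75% → £43.09
Webcam £43.40: electronic goods → 9.75% → £4.23
Stainless water bottle £21.49: everything else → 4% → £0.86
Laundry detergent £14.83: everything else → 4% → £0.59
Mechanical keyboard £117.19: electronic goods → 9.75% → £11.43
Total tax = £43.09 + £4.23 + £0.86 + £0.59 + £11.43 = £60.20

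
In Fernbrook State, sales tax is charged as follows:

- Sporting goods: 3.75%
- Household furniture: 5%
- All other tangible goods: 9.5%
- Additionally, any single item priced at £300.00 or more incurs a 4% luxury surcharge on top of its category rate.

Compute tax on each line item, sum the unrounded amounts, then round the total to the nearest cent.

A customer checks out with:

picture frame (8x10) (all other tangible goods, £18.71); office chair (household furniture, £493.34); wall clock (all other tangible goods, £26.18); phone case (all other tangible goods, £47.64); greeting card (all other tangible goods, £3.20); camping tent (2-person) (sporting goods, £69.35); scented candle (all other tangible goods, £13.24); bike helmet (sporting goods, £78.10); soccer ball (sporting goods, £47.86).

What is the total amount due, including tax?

£859.70

Picture frame (8x10) £18.71: all other tangible goods → 9.5% → £1.77745
Office chair £493.34: household furniture → 5% + 4% surcharge = 9% → £44.4006
Wall clock £26.18: all other tangible goods → 9.5% → £2.4871
Phone case £47.64: all other tangible goods → 9.5% → £4.5258
Greeting card £3.20: all other tangible goods → 9.5% → £0.304
Camping tent (2-person) £69.35: sporting goods → 3.75% → £2.600625
Scented candle £13.24: all other tangible goods → 9.5% → £1.2578
Bike helmet £78.10: sporting goods → 3.75% → £2.92875
Soccer ball £47.86: sporting goods → 3.75% → £1.79475
Subtotal = £797.62; unrounded tax = £62.076875 → £62.08; total due = £859.70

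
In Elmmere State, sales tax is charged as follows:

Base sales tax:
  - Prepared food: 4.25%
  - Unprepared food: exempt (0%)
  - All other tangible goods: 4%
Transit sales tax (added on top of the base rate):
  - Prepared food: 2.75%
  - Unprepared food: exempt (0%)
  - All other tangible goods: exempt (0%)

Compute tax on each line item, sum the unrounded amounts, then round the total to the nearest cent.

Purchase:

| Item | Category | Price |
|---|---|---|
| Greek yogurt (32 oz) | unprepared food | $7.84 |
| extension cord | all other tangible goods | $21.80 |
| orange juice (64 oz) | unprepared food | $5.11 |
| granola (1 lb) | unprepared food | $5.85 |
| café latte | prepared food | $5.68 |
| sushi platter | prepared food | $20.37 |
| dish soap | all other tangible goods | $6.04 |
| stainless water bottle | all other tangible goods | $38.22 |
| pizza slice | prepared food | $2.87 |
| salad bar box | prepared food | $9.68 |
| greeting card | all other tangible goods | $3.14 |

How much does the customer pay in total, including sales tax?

$132.07

Greek yogurt (32 oz) $7.84: unprepared food → 0% + 0% transit = 0% → $0.00
Extension cord $21.80: all other tangible goods → 4% + 0% transit = 4% → $0.872
Orange juice (64 oz) $5.11: unprepared food → 0% + 0% transit = 0% → $0.00
Granola (1 lb) $5.85: unprepared food → 0% + 0% transit = 0% → $0.00
Café latte $5.68: prepared food → 4.25% + 2.75% transit = 7% → $0.3976
Sushi platter $20.37: prepared food → 4.25% + 2.75% transit = 7% → $1.4259
Dish soap $6.04: all other tangible goods → 4% + 0% transit = 4% → $0.2416
Stainless water bottle $38.22: all other tangible goods → 4% + 0% transit = 4% → $1.5288
Pizza slice $2.87: prepared food → 4.25% + 2.75% transit = 7% → $0.2009
Salad bar box $9.68: prepared food → 4.25% + 2.75% transit = 7% → $0.6776
Greeting card $3.14: all other tangible goods → 4% + 0% transit = 4% → $0.1256
Subtotal = $126.60; unrounded tax = $5.47 → $5.47; total due = $132.07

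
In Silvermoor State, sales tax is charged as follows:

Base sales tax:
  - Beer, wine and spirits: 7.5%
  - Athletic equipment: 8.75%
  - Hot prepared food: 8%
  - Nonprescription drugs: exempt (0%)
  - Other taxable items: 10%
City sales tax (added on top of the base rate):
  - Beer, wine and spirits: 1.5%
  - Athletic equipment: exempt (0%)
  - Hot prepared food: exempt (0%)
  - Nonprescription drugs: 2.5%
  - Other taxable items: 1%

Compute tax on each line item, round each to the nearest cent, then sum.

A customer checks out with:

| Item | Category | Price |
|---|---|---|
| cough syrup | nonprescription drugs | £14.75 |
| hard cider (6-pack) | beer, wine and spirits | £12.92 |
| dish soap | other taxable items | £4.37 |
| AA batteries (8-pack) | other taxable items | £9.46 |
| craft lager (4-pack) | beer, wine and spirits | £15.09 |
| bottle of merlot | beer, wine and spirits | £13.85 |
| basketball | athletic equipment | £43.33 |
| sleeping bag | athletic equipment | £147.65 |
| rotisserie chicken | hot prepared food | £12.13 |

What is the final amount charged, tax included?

Cough syrup £14.75: nonprescription drugs → 0% + 2.5% city = 2.5% → £0.37
Hard cider (6-pack) £12.92: beer, wine and spirits → 7.5% + 1.5% city = 9% → £1.16
Dish soap £4.37: other taxable items → 10% + 1% city = 11% → £0.48
AA batteries (8-pack) £9.46: other taxable items → 10% + 1% city = 11% → £1.04
Craft lager (4-pack) £15.09: beer, wine and spirits → 7.5% + 1.5% city = 9% → £1.36
Bottle of merlot £13.85: beer, wine and spirits → 7.5% + 1.5% city = 9% → £1.25
Basketball £43.33: athletic equipment → 8.75% + 0% city = 8.75% → £3.79
Sleeping bag £147.65: athletic equipment → 8.75% + 0% city = 8.75% → £12.92
Rotisserie chicken £12.13: hot prepared food → 8% + 0% city = 8% → £0.97
Subtotal = £273.55; tax = £23.34; total due = £296.89

£296.89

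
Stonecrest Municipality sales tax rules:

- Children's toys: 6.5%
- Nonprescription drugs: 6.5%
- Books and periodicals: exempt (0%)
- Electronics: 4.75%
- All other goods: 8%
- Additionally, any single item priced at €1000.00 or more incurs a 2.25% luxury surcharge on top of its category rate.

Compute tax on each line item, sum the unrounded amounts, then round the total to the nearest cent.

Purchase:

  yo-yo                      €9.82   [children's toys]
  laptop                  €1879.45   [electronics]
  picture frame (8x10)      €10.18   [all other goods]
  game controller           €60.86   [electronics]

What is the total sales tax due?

€135.91

Yo-yo €9.82: children's toys → 6.5% → €0.6383
Laptop €1879.45: electronics → 4.75% + 2.25% surcharge = 7% → €131.5615
Picture frame (8x10) €10.18: all other goods → 8% → €0.8144
Game controller €60.86: electronics → 4.75% → €2.89085
Unrounded tax sum = €135.90505 → €135.91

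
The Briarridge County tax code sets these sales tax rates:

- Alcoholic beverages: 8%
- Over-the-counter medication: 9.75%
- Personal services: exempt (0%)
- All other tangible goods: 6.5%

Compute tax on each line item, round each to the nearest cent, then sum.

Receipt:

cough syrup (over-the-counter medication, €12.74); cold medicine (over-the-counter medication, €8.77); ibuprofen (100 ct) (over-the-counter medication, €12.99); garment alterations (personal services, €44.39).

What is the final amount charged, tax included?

Cough syrup €12.74: over-the-counter medication → 9.75% → €1.24
Cold medicine €8.77: over-the-counter medication → 9.75% → €0.86
Ibuprofen (100 ct) €12.99: over-the-counter medication → 9.75% → €1.27
Garment alterations €44.39: personal services → 0% → €0.00
Subtotal = €78.89; tax = €3.37; total due = €82.26

€82.26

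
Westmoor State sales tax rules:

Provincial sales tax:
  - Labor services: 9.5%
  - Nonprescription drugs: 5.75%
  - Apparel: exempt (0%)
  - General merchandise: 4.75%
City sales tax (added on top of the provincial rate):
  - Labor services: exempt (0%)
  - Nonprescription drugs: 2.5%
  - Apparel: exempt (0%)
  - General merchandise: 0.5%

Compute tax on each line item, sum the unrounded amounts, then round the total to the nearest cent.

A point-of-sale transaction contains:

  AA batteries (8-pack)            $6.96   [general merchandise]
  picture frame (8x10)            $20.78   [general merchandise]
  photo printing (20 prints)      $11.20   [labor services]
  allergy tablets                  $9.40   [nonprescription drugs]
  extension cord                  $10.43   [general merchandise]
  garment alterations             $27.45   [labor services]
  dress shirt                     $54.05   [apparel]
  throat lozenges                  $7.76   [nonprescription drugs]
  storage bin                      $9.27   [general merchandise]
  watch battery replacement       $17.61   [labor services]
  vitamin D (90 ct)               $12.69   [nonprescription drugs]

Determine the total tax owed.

AA batteries (8-pack) $6.96: general merchandise → 4.75% + 0.5% city = 5.25% → $0.3654
Picture frame (8x10) $20.78: general merchandise → 4.75% + 0.5% city = 5.25% → $1.09095
Photo printing (20 prints) $11.20: labor services → 9.5% + 0% city = 9.5% → $1.064
Allergy tablets $9.40: nonprescription drugs → 5.75% + 2.5% city = 8.25% → $0.7755
Extension cord $10.43: general merchandise → 4.75% + 0.5% city = 5.25% → $0.547575
Garment alterations $27.45: labor services → 9.5% + 0% city = 9.5% → $2.60775
Dress shirt $54.05: apparel → 0% + 0% city = 0% → $0.00
Throat lozenges $7.76: nonprescription drugs → 5.75% + 2.5% city = 8.25% → $0.6402
Storage bin $9.27: general merchandise → 4.75% + 0.5% city = 5.25% → $0.486675
Watch battery replacement $17.61: labor services → 9.5% + 0% city = 9.5% → $1.67295
Vitamin D (90 ct) $12.69: nonprescription drugs → 5.75% + 2.5% city = 8.25% → $1.046925
Unrounded tax sum = $10.297925 → $10.30

$10.30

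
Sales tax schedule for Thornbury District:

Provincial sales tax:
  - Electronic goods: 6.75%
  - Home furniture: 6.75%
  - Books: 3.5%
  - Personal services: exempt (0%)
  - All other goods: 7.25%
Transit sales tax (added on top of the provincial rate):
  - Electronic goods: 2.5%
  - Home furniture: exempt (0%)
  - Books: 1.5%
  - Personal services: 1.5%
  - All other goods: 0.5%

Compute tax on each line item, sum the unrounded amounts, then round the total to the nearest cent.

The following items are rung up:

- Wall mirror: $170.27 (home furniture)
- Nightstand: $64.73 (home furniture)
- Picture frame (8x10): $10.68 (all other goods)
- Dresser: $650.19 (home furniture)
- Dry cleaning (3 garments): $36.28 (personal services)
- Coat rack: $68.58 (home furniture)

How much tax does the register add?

$65.75

Wall mirror $170.27: home furniture → 6.75% + 0% transit = 6.75% → $11.493225
Nightstand $64.73: home furniture → 6.75% + 0% transit = 6.75% → $4.369275
Picture frame (8x10) $10.68: all other goods → 7.25% + 0.5% transit = 7.75% → $0.8277
Dresser $650.19: home furniture → 6.75% + 0% transit = 6.75% → $43.887825
Dry cleaning (3 garments) $36.28: personal services → 0% + 1.5% transit = 1.5% → $0.5442
Coat rack $68.58: home furniture → 6.75% + 0% transit = 6.75% → $4.62915
Unrounded tax sum = $65.751375 → $65.75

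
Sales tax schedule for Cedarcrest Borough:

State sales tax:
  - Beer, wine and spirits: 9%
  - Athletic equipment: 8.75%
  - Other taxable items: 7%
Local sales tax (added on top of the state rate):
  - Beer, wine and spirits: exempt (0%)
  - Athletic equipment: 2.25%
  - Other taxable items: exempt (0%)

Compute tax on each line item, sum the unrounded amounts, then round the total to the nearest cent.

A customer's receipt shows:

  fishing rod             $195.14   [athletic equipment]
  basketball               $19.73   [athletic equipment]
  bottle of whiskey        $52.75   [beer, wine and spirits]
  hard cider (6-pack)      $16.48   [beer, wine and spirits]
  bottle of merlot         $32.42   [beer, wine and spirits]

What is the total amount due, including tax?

$349.30

Fishing rod $195.14: athletic equipment → 8.75% + 2.25% local = 11% → $21.4654
Basketball $19.73: athletic equipment → 8.75% + 2.25% local = 11% → $2.1703
Bottle of whiskey $52.75: beer, wine and spirits → 9% + 0% local = 9% → $4.7475
Hard cider (6-pack) $16.48: beer, wine and spirits → 9% + 0% local = 9% → $1.4832
Bottle of merlot $32.42: beer, wine and spirits → 9% + 0% local = 9% → $2.9178
Subtotal = $316.52; unrounded tax = $32.7842 → $32.78; total due = $349.30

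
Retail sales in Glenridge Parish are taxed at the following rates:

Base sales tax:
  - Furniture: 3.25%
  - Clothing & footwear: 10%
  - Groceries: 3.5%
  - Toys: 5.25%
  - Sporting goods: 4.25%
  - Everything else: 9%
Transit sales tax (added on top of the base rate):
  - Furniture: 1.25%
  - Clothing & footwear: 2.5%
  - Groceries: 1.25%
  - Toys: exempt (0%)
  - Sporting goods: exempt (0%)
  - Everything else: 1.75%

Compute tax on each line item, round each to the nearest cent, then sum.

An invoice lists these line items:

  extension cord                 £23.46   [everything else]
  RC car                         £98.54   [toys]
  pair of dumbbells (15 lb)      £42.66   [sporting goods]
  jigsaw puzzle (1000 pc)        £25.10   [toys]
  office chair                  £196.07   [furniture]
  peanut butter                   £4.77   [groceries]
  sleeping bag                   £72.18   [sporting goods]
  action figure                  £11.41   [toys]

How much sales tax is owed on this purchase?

£23.54

Extension cord £23.46: everything else → 9% + 1.75% transit = 10.75% → £2.52
RC car £98.54: toys → 5.25% + 0% transit = 5.25% → £5.17
Pair of dumbbells (15 lb) £42.66: sporting goods → 4.25% + 0% transit = 4.25% → £1.81
Jigsaw puzzle (1000 pc) £25.10: toys → 5.25% + 0% transit = 5.25% → £1.32
Office chair £196.07: furniture → 3.25% + 1.25% transit = 4.5% → £8.82
Peanut butter £4.77: groceries → 3.5% + 1.25% transit = 4.75% → £0.23
Sleeping bag £72.18: sporting goods → 4.25% + 0% transit = 4.25% → £3.07
Action figure £11.41: toys → 5.25% + 0% transit = 5.25% → £0.60
Total tax = £2.52 + £5.17 + £1.81 + £1.32 + £8.82 + £0.23 + £3.07 + £0.60 = £23.54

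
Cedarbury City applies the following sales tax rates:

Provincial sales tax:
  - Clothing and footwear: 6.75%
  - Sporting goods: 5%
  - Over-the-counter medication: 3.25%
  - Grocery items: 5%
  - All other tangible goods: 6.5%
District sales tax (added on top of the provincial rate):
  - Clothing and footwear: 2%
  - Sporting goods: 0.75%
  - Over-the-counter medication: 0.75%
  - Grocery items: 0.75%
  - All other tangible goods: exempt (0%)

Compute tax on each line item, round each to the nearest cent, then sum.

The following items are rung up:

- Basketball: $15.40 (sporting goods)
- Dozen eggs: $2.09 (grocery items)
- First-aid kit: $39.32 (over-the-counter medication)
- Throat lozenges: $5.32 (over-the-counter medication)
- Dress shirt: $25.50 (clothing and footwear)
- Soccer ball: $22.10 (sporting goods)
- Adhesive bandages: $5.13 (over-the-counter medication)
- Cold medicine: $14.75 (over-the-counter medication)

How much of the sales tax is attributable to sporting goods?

Basketball $15.40: sporting goods → 5% + 0.75% district = 5.75% → $0.89
Soccer ball $22.10: sporting goods → 5% + 0.75% district = 5.75% → $1.27
Tax on sporting goods = $0.89 + $1.27 = $2.16

$2.16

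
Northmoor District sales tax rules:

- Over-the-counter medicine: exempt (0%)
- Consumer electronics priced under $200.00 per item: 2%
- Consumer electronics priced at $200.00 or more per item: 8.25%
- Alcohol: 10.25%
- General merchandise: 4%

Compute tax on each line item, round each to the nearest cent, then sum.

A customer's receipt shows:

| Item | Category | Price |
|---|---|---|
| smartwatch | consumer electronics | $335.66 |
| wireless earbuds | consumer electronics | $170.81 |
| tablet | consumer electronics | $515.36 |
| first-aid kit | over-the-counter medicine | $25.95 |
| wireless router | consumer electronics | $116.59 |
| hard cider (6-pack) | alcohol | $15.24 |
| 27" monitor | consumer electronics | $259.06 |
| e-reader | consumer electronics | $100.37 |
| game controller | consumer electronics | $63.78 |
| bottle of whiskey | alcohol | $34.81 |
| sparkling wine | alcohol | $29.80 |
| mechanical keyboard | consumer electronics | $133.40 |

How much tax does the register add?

$111.47

Smartwatch $335.66: consumer electronics, $200.00 or more → 8.25% → $27.69
Wireless earbuds $170.81: consumer electronics, under $200.00 → 2% → $3.42
Tablet $515.36: consumer electronics, $200.00 or more → 8.25% → $42.52
First-aid kit $25.95: over-the-counter medicine → 0% → $0.00
Wireless router $116.59: consumer electronics, under $200.00 → 2% → $2.33
Hard cider (6-pack) $15.24: alcohol → 10.25% → $1.56
27" monitor $259.06: consumer electronics, $200.00 or more → 8.25% → $21.37
E-reader $100.37: consumer electronics, under $200.00 → 2% → $2.01
Game controller $63.78: consumer electronics, under $200.00 → 2% → $1.28
Bottle of whiskey $34.81: alcohol → 10.25% → $3.57
Sparkling wine $29.80: alcohol → 10.25% → $3.05
Mechanical keyboard $133.40: consumer electronics, under $200.00 → 2% → $2.67
Total tax = $27.69 + $3.42 + $42.52 + $2.33 + $1.56 + $21.37 + $2.01 + $1.28 + $3.57 + $3.05 + $2.67 = $111.47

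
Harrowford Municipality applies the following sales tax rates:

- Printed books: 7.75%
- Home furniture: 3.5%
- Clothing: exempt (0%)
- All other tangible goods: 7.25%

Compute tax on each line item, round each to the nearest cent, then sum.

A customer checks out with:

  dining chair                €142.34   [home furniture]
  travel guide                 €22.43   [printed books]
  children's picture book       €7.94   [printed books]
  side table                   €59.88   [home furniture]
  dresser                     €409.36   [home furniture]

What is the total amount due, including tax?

€665.72

Dining chair €142.34: home furniture → 3.5% → €4.98
Travel guide €22.43: printed books → 7.75% → €1.74
Children's picture book €7.94: printed books → 7.75% → €0.62
Side table €59.88: home furniture → 3.5% → €2.10
Dresser €409.36: home furniture → 3.5% → €14.33
Subtotal = €641.95; tax = €23.77; total due = €665.72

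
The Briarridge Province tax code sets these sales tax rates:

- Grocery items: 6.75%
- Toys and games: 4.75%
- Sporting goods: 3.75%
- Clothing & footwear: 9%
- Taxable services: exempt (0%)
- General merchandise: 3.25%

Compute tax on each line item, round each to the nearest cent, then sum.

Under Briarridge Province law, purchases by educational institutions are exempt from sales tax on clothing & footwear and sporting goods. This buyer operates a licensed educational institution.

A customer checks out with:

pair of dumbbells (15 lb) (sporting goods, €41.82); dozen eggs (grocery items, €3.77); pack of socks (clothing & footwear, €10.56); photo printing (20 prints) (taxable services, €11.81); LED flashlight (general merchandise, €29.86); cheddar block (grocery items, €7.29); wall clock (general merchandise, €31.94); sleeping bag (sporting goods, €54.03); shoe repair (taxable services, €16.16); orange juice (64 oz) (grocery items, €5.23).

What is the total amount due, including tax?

Pair of dumbbells (15 lb) €41.82: sporting goods, buyer-exempt → 0% → €0.00
Dozen eggs €3.77: grocery items → 6.75% → €0.25
Pack of socks €10.56: clothing & footwear, buyer-exempt → 0% → €0.00
Photo printing (20 prints) €11.81: taxable services → 0% → €0.00
LED flashlight €29.86: general merchandise → 3.25% → €0.97
Cheddar block €7.29: grocery items → 6.75% → €0.49
Wall clock €31.94: general merchandise → 3.25% → €1.04
Sleeping bag €54.03: sporting goods, buyer-exempt → 0% → €0.00
Shoe repair €16.16: taxable services → 0% → €0.00
Orange juice (64 oz) €5.23: grocery items → 6.75% → €0.35
Subtotal = €212.47; tax = €3.10; total due = €215.57

€215.57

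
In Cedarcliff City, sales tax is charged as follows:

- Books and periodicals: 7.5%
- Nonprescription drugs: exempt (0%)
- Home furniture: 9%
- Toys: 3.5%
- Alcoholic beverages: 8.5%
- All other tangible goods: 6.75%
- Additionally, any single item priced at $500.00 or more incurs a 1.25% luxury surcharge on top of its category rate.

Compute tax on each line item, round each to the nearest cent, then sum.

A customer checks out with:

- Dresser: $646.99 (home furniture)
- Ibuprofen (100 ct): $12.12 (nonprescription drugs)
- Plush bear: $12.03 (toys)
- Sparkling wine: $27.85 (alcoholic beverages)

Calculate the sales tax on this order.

Dresser $646.99: home furniture → 9% + 1.25% surcharge = 10.25% → $66.32
Ibuprofen (100 ct) $12.12: nonprescription drugs → 0% → $0.00
Plush bear $12.03: toys → 3.5% → $0.42
Sparkling wine $27.85: alcoholic beverages → 8.5% → $2.37
Total tax = $66.32 + $0.42 + $2.37 = $69.11

$69.11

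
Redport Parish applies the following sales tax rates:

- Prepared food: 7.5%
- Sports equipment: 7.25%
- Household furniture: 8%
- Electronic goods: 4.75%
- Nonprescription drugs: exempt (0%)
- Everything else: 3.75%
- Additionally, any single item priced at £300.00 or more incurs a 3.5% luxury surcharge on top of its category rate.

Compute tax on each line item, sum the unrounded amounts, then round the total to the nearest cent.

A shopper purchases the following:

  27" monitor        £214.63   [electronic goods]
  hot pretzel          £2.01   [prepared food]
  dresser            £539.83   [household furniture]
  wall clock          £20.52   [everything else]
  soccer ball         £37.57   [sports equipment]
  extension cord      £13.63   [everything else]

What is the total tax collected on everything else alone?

£1.28

Wall clock £20.52: everything else → 3.75% → £0.7695
Extension cord £13.63: everything else → 3.75% → £0.511125
Tax on everything else: unrounded sum = £1.280625 → £1.28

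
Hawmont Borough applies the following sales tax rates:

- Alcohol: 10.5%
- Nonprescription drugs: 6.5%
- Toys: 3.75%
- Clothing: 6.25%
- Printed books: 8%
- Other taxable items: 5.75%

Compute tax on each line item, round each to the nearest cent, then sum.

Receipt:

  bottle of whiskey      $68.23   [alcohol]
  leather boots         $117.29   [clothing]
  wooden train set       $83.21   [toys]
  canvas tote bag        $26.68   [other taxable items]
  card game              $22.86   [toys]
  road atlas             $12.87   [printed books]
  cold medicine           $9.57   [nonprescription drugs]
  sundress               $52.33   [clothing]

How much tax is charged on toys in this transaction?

$3.98

Wooden train set $83.21: toys → 3.75% → $3.12
Card game $22.86: toys → 3.75% → $0.86
Tax on toys = $3.12 + $0.86 = $3.98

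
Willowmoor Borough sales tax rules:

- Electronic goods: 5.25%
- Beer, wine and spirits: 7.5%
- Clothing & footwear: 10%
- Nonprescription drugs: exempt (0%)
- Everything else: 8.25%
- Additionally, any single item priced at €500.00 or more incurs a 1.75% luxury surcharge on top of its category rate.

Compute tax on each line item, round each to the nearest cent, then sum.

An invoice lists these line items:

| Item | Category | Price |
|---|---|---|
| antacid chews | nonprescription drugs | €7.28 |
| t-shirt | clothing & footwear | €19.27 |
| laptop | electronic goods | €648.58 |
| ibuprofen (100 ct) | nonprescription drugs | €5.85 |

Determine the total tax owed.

€47.33

Antacid chews €7.28: nonprescription drugs → 0% → €0.00
T-shirt €19.27: clothing & footwear → 10% → €1.93
Laptop €648.58: electronic goods → 5.25% + 1.75% surcharge = 7% → €45.40
Ibuprofen (100 ct) €5.85: nonprescription drugs → 0% → €0.00
Total tax = €1.93 + €45.40 = €47.33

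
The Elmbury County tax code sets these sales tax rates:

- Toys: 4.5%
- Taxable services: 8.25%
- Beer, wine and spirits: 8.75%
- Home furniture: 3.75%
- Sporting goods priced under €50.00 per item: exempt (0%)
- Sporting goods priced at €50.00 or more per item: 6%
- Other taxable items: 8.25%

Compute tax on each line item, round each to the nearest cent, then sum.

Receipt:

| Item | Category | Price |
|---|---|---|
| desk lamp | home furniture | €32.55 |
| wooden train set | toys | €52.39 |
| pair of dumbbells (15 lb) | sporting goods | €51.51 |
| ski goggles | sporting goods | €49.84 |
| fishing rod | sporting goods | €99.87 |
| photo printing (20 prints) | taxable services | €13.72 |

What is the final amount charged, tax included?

€313.67

Desk lamp €32.55: home furniture → 3.75% → €1.22
Wooden train set €52.39: toys → 4.5% → €2.36
Pair of dumbbells (15 lb) €51.51: sporting goods, €50.00 or more → 6% → €3.09
Ski goggles €49.84: sporting goods, under €50.00 → 0% → €0.00
Fishing rod €99.87: sporting goods, €50.00 or more → 6% → €5.99
Photo printing (20 prints) €13.72: taxable services → 8.25% → €1.13
Subtotal = €299.88; tax = €13.79; total due = €313.67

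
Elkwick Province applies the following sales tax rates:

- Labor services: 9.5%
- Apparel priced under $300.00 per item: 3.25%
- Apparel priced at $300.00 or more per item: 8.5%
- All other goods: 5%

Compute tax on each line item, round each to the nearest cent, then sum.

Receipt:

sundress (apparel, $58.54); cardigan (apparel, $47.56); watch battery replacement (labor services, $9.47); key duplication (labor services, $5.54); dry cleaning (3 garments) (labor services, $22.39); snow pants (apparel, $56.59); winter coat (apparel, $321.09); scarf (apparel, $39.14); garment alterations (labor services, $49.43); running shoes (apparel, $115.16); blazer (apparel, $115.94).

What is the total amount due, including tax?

$890.47

Sundress $58.54: apparel, under $300.00 → 3.25% → $1.90
Cardigan $47.56: apparel, under $300.00 → 3.25% → $1.55
Watch battery replacement $9.47: labor services → 9.5% → $0.90
Key duplication $5.54: labor services → 9.5% → $0.53
Dry cleaning (3 garments) $22.39: labor services → 9.5% → $2.13
Snow pants $56.59: apparel, under $300.00 → 3.25% → $1.84
Winter coat $321.09: apparel, $300.00 or more → 8.5% → $27.29
Scarf $39.14: apparel, under $300.00 → 3.25% → $1.27
Garment alterations $49.43: labor services → 9.5% → $4.70
Running shoes $115.16: apparel, under $300.00 → 3.25% → $3.74
Blazer $115.94: apparel, under $300.00 → 3.25% → $3.77
Subtotal = $840.85; tax = $49.62; total due = $890.47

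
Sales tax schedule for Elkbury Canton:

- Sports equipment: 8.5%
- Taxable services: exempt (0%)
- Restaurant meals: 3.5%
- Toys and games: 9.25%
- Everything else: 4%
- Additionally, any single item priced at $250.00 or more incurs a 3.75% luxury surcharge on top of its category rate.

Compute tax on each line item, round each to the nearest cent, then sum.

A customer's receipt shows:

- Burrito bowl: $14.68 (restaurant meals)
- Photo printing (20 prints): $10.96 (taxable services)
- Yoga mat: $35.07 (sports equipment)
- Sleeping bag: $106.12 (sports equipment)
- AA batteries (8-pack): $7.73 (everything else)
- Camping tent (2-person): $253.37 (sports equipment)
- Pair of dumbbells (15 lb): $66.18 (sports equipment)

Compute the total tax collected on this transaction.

Burrito bowl $14.68: restaurant meals → 3.5% → $0.51
Photo printing (20 prints) $10.96: taxable services → 0% → $0.00
Yoga mat $35.07: sports equipment → 8.5% → $2.98
Sleeping bag $106.12: sports equipment → 8.5% → $9.02
AA batteries (8-pack) $7.73: everything else → 4% → $0.31
Camping tent (2-person) $253.37: sports equipment → 8.5% + 3.75% surcharge = 12.25% → $31.04
Pair of dumbbells (15 lb) $66.18: sports equipment → 8.5% → $5.63
Total tax = $0.51 + $2.98 + $9.02 + $0.31 + $31.04 + $5.63 = $49.49

$49.49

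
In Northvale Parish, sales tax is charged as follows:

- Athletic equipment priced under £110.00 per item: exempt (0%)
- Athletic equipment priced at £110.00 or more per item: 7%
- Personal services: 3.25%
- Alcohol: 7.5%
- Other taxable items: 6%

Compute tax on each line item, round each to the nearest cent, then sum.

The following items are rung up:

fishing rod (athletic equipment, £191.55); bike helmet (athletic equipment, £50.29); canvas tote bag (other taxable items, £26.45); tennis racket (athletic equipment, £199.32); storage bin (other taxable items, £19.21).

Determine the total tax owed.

Fishing rod £191.55: athletic equipment, £110.00 or more → 7% → £13.41
Bike helmet £50.29: athletic equipment, under £110.00 → 0% → £0.00
Canvas tote bag £26.45: other taxable items → 6% → £1.59
Tennis racket £199.32: athletic equipment, £110.00 or more → 7% → £13.95
Storage bin £19.21: other taxable items → 6% → £1.15
Total tax = £13.41 + £1.59 + £13.95 + £1.15 = £30.10

£30.10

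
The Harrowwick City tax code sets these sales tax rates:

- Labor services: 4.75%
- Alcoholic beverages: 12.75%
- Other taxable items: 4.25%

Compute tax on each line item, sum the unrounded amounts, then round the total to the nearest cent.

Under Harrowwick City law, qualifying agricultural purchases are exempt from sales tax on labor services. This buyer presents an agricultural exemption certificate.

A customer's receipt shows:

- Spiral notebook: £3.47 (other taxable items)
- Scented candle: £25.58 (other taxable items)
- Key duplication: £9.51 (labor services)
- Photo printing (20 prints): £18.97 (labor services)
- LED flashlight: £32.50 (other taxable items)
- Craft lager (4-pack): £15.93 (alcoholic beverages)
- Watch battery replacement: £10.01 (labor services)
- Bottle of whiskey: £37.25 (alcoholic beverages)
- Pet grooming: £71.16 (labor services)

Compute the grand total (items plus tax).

£233.78

Spiral notebook £3.47: other taxable items → 4.25% → £0.147475
Scented candle £25.58: other taxable items → 4.25% → £1.08715
Key duplication £9.51: labor services, buyer-exempt → 0% → £0.00
Photo printing (20 prints) £18.97: labor services, buyer-exempt → 0% → £0.00
LED flashlight £32.50: other taxable items → 4.25% → £1.38125
Craft lager (4-pack) £15.93: alcoholic beverages → 12.75% → £2.031075
Watch battery replacement £10.01: labor services, buyer-exempt → 0% → £0.00
Bottle of whiskey £37.25: alcoholic beverages → 12.75% → £4.749375
Pet grooming £71.16: labor services, buyer-exempt → 0% → £0.00
Subtotal = £224.38; unrounded tax = £9.396325 → £9.40; total due = £233.78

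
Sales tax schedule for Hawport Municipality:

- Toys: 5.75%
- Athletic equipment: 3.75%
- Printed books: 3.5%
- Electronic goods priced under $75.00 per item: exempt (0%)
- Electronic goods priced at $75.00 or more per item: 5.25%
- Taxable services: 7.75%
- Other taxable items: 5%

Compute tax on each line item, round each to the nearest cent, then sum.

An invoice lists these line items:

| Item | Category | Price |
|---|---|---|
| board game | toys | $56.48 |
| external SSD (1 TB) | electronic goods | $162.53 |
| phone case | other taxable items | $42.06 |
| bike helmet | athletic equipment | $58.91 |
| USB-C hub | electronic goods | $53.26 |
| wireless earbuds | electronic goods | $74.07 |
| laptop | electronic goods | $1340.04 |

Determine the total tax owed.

$86.44

Board game $56.48: toys → 5.75% → $3.25
External SSD (1 TB) $162.53: electronic goods, $75.00 or more → 5.25% → $8.53
Phone case $42.06: other taxable items → 5% → $2.10
Bike helmet $58.91: athletic equipment → 3.75% → $2.21
USB-C hub $53.26: electronic goods, under $75.00 → 0% → $0.00
Wireless earbuds $74.07: electronic goods, under $75.00 → 0% → $0.00
Laptop $1340.04: electronic goods, $75.00 or more → 5.25% → $70.35
Total tax = $3.25 + $8.53 + $2.10 + $2.21 + $70.35 = $86.44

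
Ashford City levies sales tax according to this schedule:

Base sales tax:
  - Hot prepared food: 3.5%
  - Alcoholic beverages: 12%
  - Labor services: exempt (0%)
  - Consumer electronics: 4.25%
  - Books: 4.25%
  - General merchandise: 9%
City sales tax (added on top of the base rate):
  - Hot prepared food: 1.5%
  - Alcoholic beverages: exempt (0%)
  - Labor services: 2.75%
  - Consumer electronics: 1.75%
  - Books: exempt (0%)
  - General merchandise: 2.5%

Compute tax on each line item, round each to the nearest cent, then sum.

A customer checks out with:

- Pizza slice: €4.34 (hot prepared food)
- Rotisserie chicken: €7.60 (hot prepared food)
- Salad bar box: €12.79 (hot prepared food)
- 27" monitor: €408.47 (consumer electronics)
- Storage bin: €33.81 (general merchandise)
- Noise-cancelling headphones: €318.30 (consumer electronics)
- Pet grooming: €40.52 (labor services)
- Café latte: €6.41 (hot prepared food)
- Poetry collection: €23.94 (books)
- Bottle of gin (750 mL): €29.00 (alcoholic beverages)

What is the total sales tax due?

€54.67

Pizza slice €4.34: hot prepared food → 3.5% + 1.5% city = 5% → €0.22
Rotisserie chicken €7.60: hot prepared food → 3.5% + 1.5% city = 5% → €0.38
Salad bar box €12.79: hot prepared food → 3.5% + 1.5% city = 5% → €0.64
27" monitor €408.47: consumer electronics → 4.25% + 1.75% city = 6% → €24.51
Storage bin €33.81: general merchandise → 9% + 2.5% city = 11.5% → €3.89
Noise-cancelling headphones €318.30: consumer electronics → 4.25% + 1.75% city = 6% → €19.10
Pet grooming €40.52: labor services → 0% + 2.75% city = 2.75% → €1.11
Café latte €6.41: hot prepared food → 3.5% + 1.5% city = 5% → €0.32
Poetry collection €23.94: books → 4.25% + 0% city = 4.25% → €1.02
Bottle of gin (750 mL) €29.00: alcoholic beverages → 12% + 0% city = 12% → €3.48
Total tax = €0.22 + €0.38 + €0.64 + €24.51 + €3.89 + €19.10 + €1.11 + €0.32 + €1.02 + €3.48 = €54.67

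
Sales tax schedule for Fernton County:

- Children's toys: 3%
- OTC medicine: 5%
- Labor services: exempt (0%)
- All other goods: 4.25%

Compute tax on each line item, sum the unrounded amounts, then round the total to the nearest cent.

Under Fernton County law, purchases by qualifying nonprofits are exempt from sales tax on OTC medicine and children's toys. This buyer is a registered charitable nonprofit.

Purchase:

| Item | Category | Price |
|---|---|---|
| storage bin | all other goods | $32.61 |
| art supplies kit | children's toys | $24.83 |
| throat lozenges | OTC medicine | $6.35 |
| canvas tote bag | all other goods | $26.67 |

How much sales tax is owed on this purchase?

$2.52

Storage bin $32.61: all other goods → 4.25% → $1.385925
Art supplies kit $24.83: children's toys, buyer-exempt → 0% → $0.00
Throat lozenges $6.35: OTC medicine, buyer-exempt → 0% → $0.00
Canvas tote bag $26.67: all other goods → 4.25% → $1.133475
Unrounded tax sum = $2.5194 → $2.52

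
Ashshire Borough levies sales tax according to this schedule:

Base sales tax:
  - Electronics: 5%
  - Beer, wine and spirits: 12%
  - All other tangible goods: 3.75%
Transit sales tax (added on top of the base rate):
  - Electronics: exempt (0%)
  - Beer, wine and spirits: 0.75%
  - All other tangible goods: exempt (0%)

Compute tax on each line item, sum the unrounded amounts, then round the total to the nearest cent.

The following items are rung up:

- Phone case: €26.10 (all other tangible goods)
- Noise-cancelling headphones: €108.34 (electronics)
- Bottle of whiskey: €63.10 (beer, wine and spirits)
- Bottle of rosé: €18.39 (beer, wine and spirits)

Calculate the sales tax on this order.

Phone case €26.10: all other tangible goods → 3.75% + 0% transit = 3.75% → €0.97875
Noise-cancelling headphones €108.34: electronics → 5% + 0% transit = 5% → €5.417
Bottle of whiskey €63.10: beer, wine and spirits → 12% + 0.75% transit = 12.75% → €8.04525
Bottle of rosé €18.39: beer, wine and spirits → 12% + 0.75% transit = 12.75% → €2.344725
Unrounded tax sum = €16.785725 → €16.79

€16.79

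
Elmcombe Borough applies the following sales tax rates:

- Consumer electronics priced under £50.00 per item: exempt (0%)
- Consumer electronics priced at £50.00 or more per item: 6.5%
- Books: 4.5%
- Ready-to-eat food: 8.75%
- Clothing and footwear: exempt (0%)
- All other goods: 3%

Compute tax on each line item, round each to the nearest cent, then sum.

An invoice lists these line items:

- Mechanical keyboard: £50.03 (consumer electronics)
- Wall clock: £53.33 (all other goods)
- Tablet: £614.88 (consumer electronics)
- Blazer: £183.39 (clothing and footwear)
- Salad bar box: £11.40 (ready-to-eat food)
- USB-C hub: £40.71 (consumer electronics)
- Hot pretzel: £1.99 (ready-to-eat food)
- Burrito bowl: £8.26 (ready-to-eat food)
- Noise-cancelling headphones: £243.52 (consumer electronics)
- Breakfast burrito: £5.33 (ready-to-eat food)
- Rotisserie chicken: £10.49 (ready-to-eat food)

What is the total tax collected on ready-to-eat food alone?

£3.28

Salad bar box £11.40: ready-to-eat food → 8.75% → £1.00
Hot pretzel £1.99: ready-to-eat food → 8.75% → £0.17
Burrito bowl £8.26: ready-to-eat food → 8.75% → £0.72
Breakfast burrito £5.33: ready-to-eat food → 8.75% → £0.47
Rotisserie chicken £10.49: ready-to-eat food → 8.75% → £0.92
Tax on ready-to-eat food = £1.00 + £0.17 + £0.72 + £0.47 + £0.92 = £3.28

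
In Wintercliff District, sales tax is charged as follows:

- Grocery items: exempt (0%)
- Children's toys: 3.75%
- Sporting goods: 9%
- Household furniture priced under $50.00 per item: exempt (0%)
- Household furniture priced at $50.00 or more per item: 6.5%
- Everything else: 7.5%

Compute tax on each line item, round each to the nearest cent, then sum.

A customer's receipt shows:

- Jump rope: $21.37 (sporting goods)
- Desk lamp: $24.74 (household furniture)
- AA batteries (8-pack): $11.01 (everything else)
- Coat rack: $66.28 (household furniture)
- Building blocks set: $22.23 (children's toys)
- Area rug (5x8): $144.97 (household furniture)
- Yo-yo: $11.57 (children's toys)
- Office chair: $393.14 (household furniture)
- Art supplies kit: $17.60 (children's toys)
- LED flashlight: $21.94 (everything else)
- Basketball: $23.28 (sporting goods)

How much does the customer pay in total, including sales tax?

Jump rope $21.37: sporting goods → 9% → $1.92
Desk lamp $24.74: household furniture, under $50.00 → 0% → $0.00
AA batteries (8-pack) $11.01: everything else → 7.5% → $0.83
Coat rack $66.28: household furniture, $50.00 or more → 6.5% → $4.31
Building blocks set $22.23: children's toys → 3.75% → $0.83
Area rug (5x8) $144.97: household furniture, $50.00 or more → 6.5% → $9.42
Yo-yo $11.57: children's toys → 3.75% → $0.43
Office chair $393.14: household furniture, $50.00 or more → 6.5% → $25.55
Art supplies kit $17.60: children's toys → 3.75% → $0.66
LED flashlight $21.94: everything else → 7.5% → $1.65
Basketball $23.28: sporting goods → 9% → $2.10
Subtotal = $758.13; tax = $47.70; total due = $805.83

$805.83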